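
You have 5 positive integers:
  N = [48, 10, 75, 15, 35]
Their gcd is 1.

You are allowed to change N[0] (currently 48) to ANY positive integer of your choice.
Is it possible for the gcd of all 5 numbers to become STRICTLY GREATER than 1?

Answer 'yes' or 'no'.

Answer: yes

Derivation:
Current gcd = 1
gcd of all OTHER numbers (without N[0]=48): gcd([10, 75, 15, 35]) = 5
The new gcd after any change is gcd(5, new_value).
This can be at most 5.
Since 5 > old gcd 1, the gcd CAN increase (e.g., set N[0] = 5).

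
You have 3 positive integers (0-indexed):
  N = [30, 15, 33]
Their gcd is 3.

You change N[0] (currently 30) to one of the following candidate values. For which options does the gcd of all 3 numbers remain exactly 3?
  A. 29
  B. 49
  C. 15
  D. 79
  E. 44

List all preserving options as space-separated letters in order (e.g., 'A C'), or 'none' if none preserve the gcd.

Answer: C

Derivation:
Old gcd = 3; gcd of others (without N[0]) = 3
New gcd for candidate v: gcd(3, v). Preserves old gcd iff gcd(3, v) = 3.
  Option A: v=29, gcd(3,29)=1 -> changes
  Option B: v=49, gcd(3,49)=1 -> changes
  Option C: v=15, gcd(3,15)=3 -> preserves
  Option D: v=79, gcd(3,79)=1 -> changes
  Option E: v=44, gcd(3,44)=1 -> changes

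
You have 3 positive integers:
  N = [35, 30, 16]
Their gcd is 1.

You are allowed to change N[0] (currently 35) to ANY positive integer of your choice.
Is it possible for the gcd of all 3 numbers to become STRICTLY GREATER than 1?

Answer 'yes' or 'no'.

Answer: yes

Derivation:
Current gcd = 1
gcd of all OTHER numbers (without N[0]=35): gcd([30, 16]) = 2
The new gcd after any change is gcd(2, new_value).
This can be at most 2.
Since 2 > old gcd 1, the gcd CAN increase (e.g., set N[0] = 2).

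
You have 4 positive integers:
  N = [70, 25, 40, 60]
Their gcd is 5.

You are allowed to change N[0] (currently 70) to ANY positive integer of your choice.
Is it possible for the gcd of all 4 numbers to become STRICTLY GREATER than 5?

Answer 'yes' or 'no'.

Current gcd = 5
gcd of all OTHER numbers (without N[0]=70): gcd([25, 40, 60]) = 5
The new gcd after any change is gcd(5, new_value).
This can be at most 5.
Since 5 = old gcd 5, the gcd can only stay the same or decrease.

Answer: no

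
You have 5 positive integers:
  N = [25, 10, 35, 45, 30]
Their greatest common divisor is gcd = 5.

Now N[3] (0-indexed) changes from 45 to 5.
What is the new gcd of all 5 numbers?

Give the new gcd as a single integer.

Numbers: [25, 10, 35, 45, 30], gcd = 5
Change: index 3, 45 -> 5
gcd of the OTHER numbers (without index 3): gcd([25, 10, 35, 30]) = 5
New gcd = gcd(g_others, new_val) = gcd(5, 5) = 5

Answer: 5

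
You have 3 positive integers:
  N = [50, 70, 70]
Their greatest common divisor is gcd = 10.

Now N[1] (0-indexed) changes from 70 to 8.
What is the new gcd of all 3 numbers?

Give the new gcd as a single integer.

Answer: 2

Derivation:
Numbers: [50, 70, 70], gcd = 10
Change: index 1, 70 -> 8
gcd of the OTHER numbers (without index 1): gcd([50, 70]) = 10
New gcd = gcd(g_others, new_val) = gcd(10, 8) = 2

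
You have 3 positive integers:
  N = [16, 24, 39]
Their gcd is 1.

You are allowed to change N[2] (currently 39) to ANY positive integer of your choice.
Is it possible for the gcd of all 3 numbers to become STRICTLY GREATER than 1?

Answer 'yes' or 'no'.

Answer: yes

Derivation:
Current gcd = 1
gcd of all OTHER numbers (without N[2]=39): gcd([16, 24]) = 8
The new gcd after any change is gcd(8, new_value).
This can be at most 8.
Since 8 > old gcd 1, the gcd CAN increase (e.g., set N[2] = 8).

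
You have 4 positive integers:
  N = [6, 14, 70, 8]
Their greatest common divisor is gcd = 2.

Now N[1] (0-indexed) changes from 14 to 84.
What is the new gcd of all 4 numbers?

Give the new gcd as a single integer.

Numbers: [6, 14, 70, 8], gcd = 2
Change: index 1, 14 -> 84
gcd of the OTHER numbers (without index 1): gcd([6, 70, 8]) = 2
New gcd = gcd(g_others, new_val) = gcd(2, 84) = 2

Answer: 2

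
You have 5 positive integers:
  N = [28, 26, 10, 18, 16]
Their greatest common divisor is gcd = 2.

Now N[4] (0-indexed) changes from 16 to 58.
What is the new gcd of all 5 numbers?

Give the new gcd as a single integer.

Answer: 2

Derivation:
Numbers: [28, 26, 10, 18, 16], gcd = 2
Change: index 4, 16 -> 58
gcd of the OTHER numbers (without index 4): gcd([28, 26, 10, 18]) = 2
New gcd = gcd(g_others, new_val) = gcd(2, 58) = 2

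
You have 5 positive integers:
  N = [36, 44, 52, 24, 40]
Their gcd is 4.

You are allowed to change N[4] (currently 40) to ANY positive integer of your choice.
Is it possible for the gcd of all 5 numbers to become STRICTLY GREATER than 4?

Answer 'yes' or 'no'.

Current gcd = 4
gcd of all OTHER numbers (without N[4]=40): gcd([36, 44, 52, 24]) = 4
The new gcd after any change is gcd(4, new_value).
This can be at most 4.
Since 4 = old gcd 4, the gcd can only stay the same or decrease.

Answer: no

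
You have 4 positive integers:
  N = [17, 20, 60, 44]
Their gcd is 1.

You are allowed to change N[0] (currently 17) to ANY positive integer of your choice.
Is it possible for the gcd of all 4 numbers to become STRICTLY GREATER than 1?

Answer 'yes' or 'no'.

Answer: yes

Derivation:
Current gcd = 1
gcd of all OTHER numbers (without N[0]=17): gcd([20, 60, 44]) = 4
The new gcd after any change is gcd(4, new_value).
This can be at most 4.
Since 4 > old gcd 1, the gcd CAN increase (e.g., set N[0] = 4).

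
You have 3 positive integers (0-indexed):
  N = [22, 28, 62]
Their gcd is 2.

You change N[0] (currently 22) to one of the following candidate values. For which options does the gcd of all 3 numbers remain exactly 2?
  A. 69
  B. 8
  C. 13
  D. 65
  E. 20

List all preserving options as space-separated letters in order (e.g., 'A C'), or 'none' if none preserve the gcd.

Old gcd = 2; gcd of others (without N[0]) = 2
New gcd for candidate v: gcd(2, v). Preserves old gcd iff gcd(2, v) = 2.
  Option A: v=69, gcd(2,69)=1 -> changes
  Option B: v=8, gcd(2,8)=2 -> preserves
  Option C: v=13, gcd(2,13)=1 -> changes
  Option D: v=65, gcd(2,65)=1 -> changes
  Option E: v=20, gcd(2,20)=2 -> preserves

Answer: B E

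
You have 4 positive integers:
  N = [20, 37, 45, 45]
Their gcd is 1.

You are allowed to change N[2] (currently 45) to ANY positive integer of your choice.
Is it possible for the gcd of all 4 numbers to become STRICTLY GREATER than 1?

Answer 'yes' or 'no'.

Answer: no

Derivation:
Current gcd = 1
gcd of all OTHER numbers (without N[2]=45): gcd([20, 37, 45]) = 1
The new gcd after any change is gcd(1, new_value).
This can be at most 1.
Since 1 = old gcd 1, the gcd can only stay the same or decrease.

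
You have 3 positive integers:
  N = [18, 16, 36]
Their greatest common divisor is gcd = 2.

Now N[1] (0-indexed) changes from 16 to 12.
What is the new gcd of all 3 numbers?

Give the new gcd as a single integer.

Answer: 6

Derivation:
Numbers: [18, 16, 36], gcd = 2
Change: index 1, 16 -> 12
gcd of the OTHER numbers (without index 1): gcd([18, 36]) = 18
New gcd = gcd(g_others, new_val) = gcd(18, 12) = 6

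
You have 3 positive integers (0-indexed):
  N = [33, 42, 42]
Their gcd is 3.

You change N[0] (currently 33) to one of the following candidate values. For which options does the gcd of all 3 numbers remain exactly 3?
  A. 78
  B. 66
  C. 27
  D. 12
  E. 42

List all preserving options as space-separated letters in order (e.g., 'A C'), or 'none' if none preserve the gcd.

Answer: C

Derivation:
Old gcd = 3; gcd of others (without N[0]) = 42
New gcd for candidate v: gcd(42, v). Preserves old gcd iff gcd(42, v) = 3.
  Option A: v=78, gcd(42,78)=6 -> changes
  Option B: v=66, gcd(42,66)=6 -> changes
  Option C: v=27, gcd(42,27)=3 -> preserves
  Option D: v=12, gcd(42,12)=6 -> changes
  Option E: v=42, gcd(42,42)=42 -> changes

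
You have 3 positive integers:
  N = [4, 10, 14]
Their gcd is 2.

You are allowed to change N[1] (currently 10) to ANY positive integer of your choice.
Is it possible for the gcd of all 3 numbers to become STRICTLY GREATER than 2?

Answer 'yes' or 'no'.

Current gcd = 2
gcd of all OTHER numbers (without N[1]=10): gcd([4, 14]) = 2
The new gcd after any change is gcd(2, new_value).
This can be at most 2.
Since 2 = old gcd 2, the gcd can only stay the same or decrease.

Answer: no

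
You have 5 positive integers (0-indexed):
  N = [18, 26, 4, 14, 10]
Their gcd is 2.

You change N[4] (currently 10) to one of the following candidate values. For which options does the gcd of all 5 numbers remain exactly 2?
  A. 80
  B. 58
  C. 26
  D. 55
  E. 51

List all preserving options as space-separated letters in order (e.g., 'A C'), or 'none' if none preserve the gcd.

Old gcd = 2; gcd of others (without N[4]) = 2
New gcd for candidate v: gcd(2, v). Preserves old gcd iff gcd(2, v) = 2.
  Option A: v=80, gcd(2,80)=2 -> preserves
  Option B: v=58, gcd(2,58)=2 -> preserves
  Option C: v=26, gcd(2,26)=2 -> preserves
  Option D: v=55, gcd(2,55)=1 -> changes
  Option E: v=51, gcd(2,51)=1 -> changes

Answer: A B C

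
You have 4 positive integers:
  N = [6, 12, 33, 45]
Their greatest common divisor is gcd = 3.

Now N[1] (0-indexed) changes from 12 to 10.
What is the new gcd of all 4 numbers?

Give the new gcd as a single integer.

Numbers: [6, 12, 33, 45], gcd = 3
Change: index 1, 12 -> 10
gcd of the OTHER numbers (without index 1): gcd([6, 33, 45]) = 3
New gcd = gcd(g_others, new_val) = gcd(3, 10) = 1

Answer: 1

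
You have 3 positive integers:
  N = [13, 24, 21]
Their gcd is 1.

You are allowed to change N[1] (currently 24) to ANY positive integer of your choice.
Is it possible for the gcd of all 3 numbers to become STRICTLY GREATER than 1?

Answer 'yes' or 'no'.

Current gcd = 1
gcd of all OTHER numbers (without N[1]=24): gcd([13, 21]) = 1
The new gcd after any change is gcd(1, new_value).
This can be at most 1.
Since 1 = old gcd 1, the gcd can only stay the same or decrease.

Answer: no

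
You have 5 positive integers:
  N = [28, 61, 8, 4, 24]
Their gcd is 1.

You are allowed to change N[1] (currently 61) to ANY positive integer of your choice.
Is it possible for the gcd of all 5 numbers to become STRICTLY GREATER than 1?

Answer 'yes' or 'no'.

Current gcd = 1
gcd of all OTHER numbers (without N[1]=61): gcd([28, 8, 4, 24]) = 4
The new gcd after any change is gcd(4, new_value).
This can be at most 4.
Since 4 > old gcd 1, the gcd CAN increase (e.g., set N[1] = 4).

Answer: yes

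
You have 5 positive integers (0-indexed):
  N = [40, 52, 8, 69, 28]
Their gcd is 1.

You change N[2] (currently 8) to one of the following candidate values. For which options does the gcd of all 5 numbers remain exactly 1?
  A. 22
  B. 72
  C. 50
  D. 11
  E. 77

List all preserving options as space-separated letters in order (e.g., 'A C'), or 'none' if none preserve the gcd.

Old gcd = 1; gcd of others (without N[2]) = 1
New gcd for candidate v: gcd(1, v). Preserves old gcd iff gcd(1, v) = 1.
  Option A: v=22, gcd(1,22)=1 -> preserves
  Option B: v=72, gcd(1,72)=1 -> preserves
  Option C: v=50, gcd(1,50)=1 -> preserves
  Option D: v=11, gcd(1,11)=1 -> preserves
  Option E: v=77, gcd(1,77)=1 -> preserves

Answer: A B C D E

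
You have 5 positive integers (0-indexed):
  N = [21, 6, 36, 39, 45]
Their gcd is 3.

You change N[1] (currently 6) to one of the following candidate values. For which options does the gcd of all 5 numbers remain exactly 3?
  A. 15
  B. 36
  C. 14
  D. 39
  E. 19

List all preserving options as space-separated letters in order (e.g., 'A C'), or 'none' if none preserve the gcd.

Old gcd = 3; gcd of others (without N[1]) = 3
New gcd for candidate v: gcd(3, v). Preserves old gcd iff gcd(3, v) = 3.
  Option A: v=15, gcd(3,15)=3 -> preserves
  Option B: v=36, gcd(3,36)=3 -> preserves
  Option C: v=14, gcd(3,14)=1 -> changes
  Option D: v=39, gcd(3,39)=3 -> preserves
  Option E: v=19, gcd(3,19)=1 -> changes

Answer: A B D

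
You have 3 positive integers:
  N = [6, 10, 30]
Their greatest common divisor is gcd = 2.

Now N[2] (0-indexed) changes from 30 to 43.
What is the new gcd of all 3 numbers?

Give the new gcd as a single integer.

Numbers: [6, 10, 30], gcd = 2
Change: index 2, 30 -> 43
gcd of the OTHER numbers (without index 2): gcd([6, 10]) = 2
New gcd = gcd(g_others, new_val) = gcd(2, 43) = 1

Answer: 1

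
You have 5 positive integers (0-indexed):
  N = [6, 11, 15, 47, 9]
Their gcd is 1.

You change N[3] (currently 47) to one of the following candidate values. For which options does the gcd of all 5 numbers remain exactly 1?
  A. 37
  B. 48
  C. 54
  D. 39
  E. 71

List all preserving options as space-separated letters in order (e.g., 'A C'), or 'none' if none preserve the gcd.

Old gcd = 1; gcd of others (without N[3]) = 1
New gcd for candidate v: gcd(1, v). Preserves old gcd iff gcd(1, v) = 1.
  Option A: v=37, gcd(1,37)=1 -> preserves
  Option B: v=48, gcd(1,48)=1 -> preserves
  Option C: v=54, gcd(1,54)=1 -> preserves
  Option D: v=39, gcd(1,39)=1 -> preserves
  Option E: v=71, gcd(1,71)=1 -> preserves

Answer: A B C D E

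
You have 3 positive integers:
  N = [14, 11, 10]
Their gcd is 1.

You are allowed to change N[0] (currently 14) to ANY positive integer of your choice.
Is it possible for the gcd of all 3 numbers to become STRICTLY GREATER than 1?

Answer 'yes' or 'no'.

Current gcd = 1
gcd of all OTHER numbers (without N[0]=14): gcd([11, 10]) = 1
The new gcd after any change is gcd(1, new_value).
This can be at most 1.
Since 1 = old gcd 1, the gcd can only stay the same or decrease.

Answer: no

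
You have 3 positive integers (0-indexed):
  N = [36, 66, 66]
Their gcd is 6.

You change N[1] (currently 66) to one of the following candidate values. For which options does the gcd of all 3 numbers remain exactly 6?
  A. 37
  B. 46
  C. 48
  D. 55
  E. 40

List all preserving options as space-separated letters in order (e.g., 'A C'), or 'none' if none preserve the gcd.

Old gcd = 6; gcd of others (without N[1]) = 6
New gcd for candidate v: gcd(6, v). Preserves old gcd iff gcd(6, v) = 6.
  Option A: v=37, gcd(6,37)=1 -> changes
  Option B: v=46, gcd(6,46)=2 -> changes
  Option C: v=48, gcd(6,48)=6 -> preserves
  Option D: v=55, gcd(6,55)=1 -> changes
  Option E: v=40, gcd(6,40)=2 -> changes

Answer: C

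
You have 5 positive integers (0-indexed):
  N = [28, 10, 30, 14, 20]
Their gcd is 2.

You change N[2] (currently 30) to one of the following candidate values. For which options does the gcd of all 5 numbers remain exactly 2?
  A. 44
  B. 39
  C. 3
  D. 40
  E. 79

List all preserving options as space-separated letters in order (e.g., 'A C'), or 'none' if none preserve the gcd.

Answer: A D

Derivation:
Old gcd = 2; gcd of others (without N[2]) = 2
New gcd for candidate v: gcd(2, v). Preserves old gcd iff gcd(2, v) = 2.
  Option A: v=44, gcd(2,44)=2 -> preserves
  Option B: v=39, gcd(2,39)=1 -> changes
  Option C: v=3, gcd(2,3)=1 -> changes
  Option D: v=40, gcd(2,40)=2 -> preserves
  Option E: v=79, gcd(2,79)=1 -> changes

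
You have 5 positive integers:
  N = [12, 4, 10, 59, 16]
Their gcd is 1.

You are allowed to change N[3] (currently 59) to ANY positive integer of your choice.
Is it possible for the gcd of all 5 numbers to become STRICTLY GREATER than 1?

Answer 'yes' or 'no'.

Answer: yes

Derivation:
Current gcd = 1
gcd of all OTHER numbers (without N[3]=59): gcd([12, 4, 10, 16]) = 2
The new gcd after any change is gcd(2, new_value).
This can be at most 2.
Since 2 > old gcd 1, the gcd CAN increase (e.g., set N[3] = 2).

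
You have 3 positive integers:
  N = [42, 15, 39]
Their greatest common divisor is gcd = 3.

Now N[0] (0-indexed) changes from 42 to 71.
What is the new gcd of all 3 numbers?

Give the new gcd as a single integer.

Answer: 1

Derivation:
Numbers: [42, 15, 39], gcd = 3
Change: index 0, 42 -> 71
gcd of the OTHER numbers (without index 0): gcd([15, 39]) = 3
New gcd = gcd(g_others, new_val) = gcd(3, 71) = 1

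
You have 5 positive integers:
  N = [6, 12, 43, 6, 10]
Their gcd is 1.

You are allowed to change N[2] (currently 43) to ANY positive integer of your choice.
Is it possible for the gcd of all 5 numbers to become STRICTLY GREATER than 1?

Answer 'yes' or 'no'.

Answer: yes

Derivation:
Current gcd = 1
gcd of all OTHER numbers (without N[2]=43): gcd([6, 12, 6, 10]) = 2
The new gcd after any change is gcd(2, new_value).
This can be at most 2.
Since 2 > old gcd 1, the gcd CAN increase (e.g., set N[2] = 2).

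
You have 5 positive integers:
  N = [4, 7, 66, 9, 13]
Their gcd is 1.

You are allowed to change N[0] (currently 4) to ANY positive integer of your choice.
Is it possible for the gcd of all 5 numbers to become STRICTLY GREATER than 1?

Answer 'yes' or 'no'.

Answer: no

Derivation:
Current gcd = 1
gcd of all OTHER numbers (without N[0]=4): gcd([7, 66, 9, 13]) = 1
The new gcd after any change is gcd(1, new_value).
This can be at most 1.
Since 1 = old gcd 1, the gcd can only stay the same or decrease.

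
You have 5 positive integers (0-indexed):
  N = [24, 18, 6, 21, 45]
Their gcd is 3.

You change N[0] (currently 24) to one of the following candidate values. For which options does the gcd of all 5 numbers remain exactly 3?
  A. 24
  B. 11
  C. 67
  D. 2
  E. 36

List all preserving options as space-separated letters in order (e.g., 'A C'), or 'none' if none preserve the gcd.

Old gcd = 3; gcd of others (without N[0]) = 3
New gcd for candidate v: gcd(3, v). Preserves old gcd iff gcd(3, v) = 3.
  Option A: v=24, gcd(3,24)=3 -> preserves
  Option B: v=11, gcd(3,11)=1 -> changes
  Option C: v=67, gcd(3,67)=1 -> changes
  Option D: v=2, gcd(3,2)=1 -> changes
  Option E: v=36, gcd(3,36)=3 -> preserves

Answer: A E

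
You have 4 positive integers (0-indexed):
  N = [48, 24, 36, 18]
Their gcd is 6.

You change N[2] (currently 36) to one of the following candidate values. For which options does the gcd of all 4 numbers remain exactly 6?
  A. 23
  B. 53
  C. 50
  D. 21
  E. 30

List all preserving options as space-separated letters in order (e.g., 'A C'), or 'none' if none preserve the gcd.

Answer: E

Derivation:
Old gcd = 6; gcd of others (without N[2]) = 6
New gcd for candidate v: gcd(6, v). Preserves old gcd iff gcd(6, v) = 6.
  Option A: v=23, gcd(6,23)=1 -> changes
  Option B: v=53, gcd(6,53)=1 -> changes
  Option C: v=50, gcd(6,50)=2 -> changes
  Option D: v=21, gcd(6,21)=3 -> changes
  Option E: v=30, gcd(6,30)=6 -> preserves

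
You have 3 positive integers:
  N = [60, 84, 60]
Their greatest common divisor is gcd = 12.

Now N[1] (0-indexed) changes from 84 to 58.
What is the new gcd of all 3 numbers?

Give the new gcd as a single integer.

Answer: 2

Derivation:
Numbers: [60, 84, 60], gcd = 12
Change: index 1, 84 -> 58
gcd of the OTHER numbers (without index 1): gcd([60, 60]) = 60
New gcd = gcd(g_others, new_val) = gcd(60, 58) = 2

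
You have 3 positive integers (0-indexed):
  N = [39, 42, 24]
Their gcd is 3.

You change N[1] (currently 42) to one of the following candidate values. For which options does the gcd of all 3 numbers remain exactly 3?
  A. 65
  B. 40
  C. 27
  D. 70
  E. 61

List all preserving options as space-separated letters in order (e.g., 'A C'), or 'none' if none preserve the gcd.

Answer: C

Derivation:
Old gcd = 3; gcd of others (without N[1]) = 3
New gcd for candidate v: gcd(3, v). Preserves old gcd iff gcd(3, v) = 3.
  Option A: v=65, gcd(3,65)=1 -> changes
  Option B: v=40, gcd(3,40)=1 -> changes
  Option C: v=27, gcd(3,27)=3 -> preserves
  Option D: v=70, gcd(3,70)=1 -> changes
  Option E: v=61, gcd(3,61)=1 -> changes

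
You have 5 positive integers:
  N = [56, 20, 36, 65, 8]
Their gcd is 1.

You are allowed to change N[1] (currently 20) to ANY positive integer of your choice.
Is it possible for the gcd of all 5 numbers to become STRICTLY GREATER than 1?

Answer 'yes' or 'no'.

Answer: no

Derivation:
Current gcd = 1
gcd of all OTHER numbers (without N[1]=20): gcd([56, 36, 65, 8]) = 1
The new gcd after any change is gcd(1, new_value).
This can be at most 1.
Since 1 = old gcd 1, the gcd can only stay the same or decrease.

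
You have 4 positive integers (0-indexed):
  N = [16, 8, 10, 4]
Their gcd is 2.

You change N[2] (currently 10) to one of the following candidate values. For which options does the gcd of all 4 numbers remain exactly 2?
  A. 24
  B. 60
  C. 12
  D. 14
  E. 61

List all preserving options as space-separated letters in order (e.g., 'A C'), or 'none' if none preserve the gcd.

Answer: D

Derivation:
Old gcd = 2; gcd of others (without N[2]) = 4
New gcd for candidate v: gcd(4, v). Preserves old gcd iff gcd(4, v) = 2.
  Option A: v=24, gcd(4,24)=4 -> changes
  Option B: v=60, gcd(4,60)=4 -> changes
  Option C: v=12, gcd(4,12)=4 -> changes
  Option D: v=14, gcd(4,14)=2 -> preserves
  Option E: v=61, gcd(4,61)=1 -> changes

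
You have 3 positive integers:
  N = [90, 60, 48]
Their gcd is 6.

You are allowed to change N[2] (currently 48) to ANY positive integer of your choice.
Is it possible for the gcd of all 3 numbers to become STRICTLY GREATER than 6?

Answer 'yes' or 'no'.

Current gcd = 6
gcd of all OTHER numbers (without N[2]=48): gcd([90, 60]) = 30
The new gcd after any change is gcd(30, new_value).
This can be at most 30.
Since 30 > old gcd 6, the gcd CAN increase (e.g., set N[2] = 30).

Answer: yes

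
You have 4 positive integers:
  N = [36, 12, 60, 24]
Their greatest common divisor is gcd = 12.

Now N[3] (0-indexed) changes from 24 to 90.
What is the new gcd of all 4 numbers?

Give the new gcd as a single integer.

Numbers: [36, 12, 60, 24], gcd = 12
Change: index 3, 24 -> 90
gcd of the OTHER numbers (without index 3): gcd([36, 12, 60]) = 12
New gcd = gcd(g_others, new_val) = gcd(12, 90) = 6

Answer: 6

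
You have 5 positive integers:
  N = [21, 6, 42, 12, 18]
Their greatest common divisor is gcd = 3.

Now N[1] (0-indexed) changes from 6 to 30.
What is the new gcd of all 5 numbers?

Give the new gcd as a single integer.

Numbers: [21, 6, 42, 12, 18], gcd = 3
Change: index 1, 6 -> 30
gcd of the OTHER numbers (without index 1): gcd([21, 42, 12, 18]) = 3
New gcd = gcd(g_others, new_val) = gcd(3, 30) = 3

Answer: 3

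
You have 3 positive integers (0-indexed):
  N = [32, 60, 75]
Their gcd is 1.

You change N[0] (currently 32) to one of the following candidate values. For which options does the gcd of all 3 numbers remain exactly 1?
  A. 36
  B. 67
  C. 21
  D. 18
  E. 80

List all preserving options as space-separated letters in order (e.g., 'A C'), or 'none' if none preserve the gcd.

Old gcd = 1; gcd of others (without N[0]) = 15
New gcd for candidate v: gcd(15, v). Preserves old gcd iff gcd(15, v) = 1.
  Option A: v=36, gcd(15,36)=3 -> changes
  Option B: v=67, gcd(15,67)=1 -> preserves
  Option C: v=21, gcd(15,21)=3 -> changes
  Option D: v=18, gcd(15,18)=3 -> changes
  Option E: v=80, gcd(15,80)=5 -> changes

Answer: B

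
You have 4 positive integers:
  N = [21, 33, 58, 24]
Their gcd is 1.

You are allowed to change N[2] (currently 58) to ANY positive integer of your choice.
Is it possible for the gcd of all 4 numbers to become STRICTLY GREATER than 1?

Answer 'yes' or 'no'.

Answer: yes

Derivation:
Current gcd = 1
gcd of all OTHER numbers (without N[2]=58): gcd([21, 33, 24]) = 3
The new gcd after any change is gcd(3, new_value).
This can be at most 3.
Since 3 > old gcd 1, the gcd CAN increase (e.g., set N[2] = 3).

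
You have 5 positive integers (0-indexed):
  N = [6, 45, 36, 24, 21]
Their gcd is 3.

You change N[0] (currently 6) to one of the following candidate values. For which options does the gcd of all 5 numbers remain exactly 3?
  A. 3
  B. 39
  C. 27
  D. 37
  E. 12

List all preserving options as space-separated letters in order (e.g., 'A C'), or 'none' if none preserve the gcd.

Answer: A B C E

Derivation:
Old gcd = 3; gcd of others (without N[0]) = 3
New gcd for candidate v: gcd(3, v). Preserves old gcd iff gcd(3, v) = 3.
  Option A: v=3, gcd(3,3)=3 -> preserves
  Option B: v=39, gcd(3,39)=3 -> preserves
  Option C: v=27, gcd(3,27)=3 -> preserves
  Option D: v=37, gcd(3,37)=1 -> changes
  Option E: v=12, gcd(3,12)=3 -> preserves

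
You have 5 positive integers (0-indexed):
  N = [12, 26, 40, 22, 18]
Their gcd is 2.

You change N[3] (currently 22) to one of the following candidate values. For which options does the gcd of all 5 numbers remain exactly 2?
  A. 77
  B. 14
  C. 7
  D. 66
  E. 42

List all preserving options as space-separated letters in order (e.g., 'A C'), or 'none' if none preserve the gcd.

Old gcd = 2; gcd of others (without N[3]) = 2
New gcd for candidate v: gcd(2, v). Preserves old gcd iff gcd(2, v) = 2.
  Option A: v=77, gcd(2,77)=1 -> changes
  Option B: v=14, gcd(2,14)=2 -> preserves
  Option C: v=7, gcd(2,7)=1 -> changes
  Option D: v=66, gcd(2,66)=2 -> preserves
  Option E: v=42, gcd(2,42)=2 -> preserves

Answer: B D E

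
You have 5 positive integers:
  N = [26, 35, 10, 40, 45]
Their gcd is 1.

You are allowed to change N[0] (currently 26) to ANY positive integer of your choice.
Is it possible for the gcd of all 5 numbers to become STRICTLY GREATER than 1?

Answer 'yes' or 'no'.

Answer: yes

Derivation:
Current gcd = 1
gcd of all OTHER numbers (without N[0]=26): gcd([35, 10, 40, 45]) = 5
The new gcd after any change is gcd(5, new_value).
This can be at most 5.
Since 5 > old gcd 1, the gcd CAN increase (e.g., set N[0] = 5).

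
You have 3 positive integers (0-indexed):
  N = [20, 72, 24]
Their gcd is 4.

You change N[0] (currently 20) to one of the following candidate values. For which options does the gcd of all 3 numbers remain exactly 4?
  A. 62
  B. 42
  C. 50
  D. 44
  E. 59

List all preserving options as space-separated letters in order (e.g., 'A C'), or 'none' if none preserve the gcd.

Answer: D

Derivation:
Old gcd = 4; gcd of others (without N[0]) = 24
New gcd for candidate v: gcd(24, v). Preserves old gcd iff gcd(24, v) = 4.
  Option A: v=62, gcd(24,62)=2 -> changes
  Option B: v=42, gcd(24,42)=6 -> changes
  Option C: v=50, gcd(24,50)=2 -> changes
  Option D: v=44, gcd(24,44)=4 -> preserves
  Option E: v=59, gcd(24,59)=1 -> changes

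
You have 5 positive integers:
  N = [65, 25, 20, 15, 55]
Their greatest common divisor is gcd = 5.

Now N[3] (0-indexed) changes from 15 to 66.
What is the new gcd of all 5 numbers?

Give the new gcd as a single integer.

Answer: 1

Derivation:
Numbers: [65, 25, 20, 15, 55], gcd = 5
Change: index 3, 15 -> 66
gcd of the OTHER numbers (without index 3): gcd([65, 25, 20, 55]) = 5
New gcd = gcd(g_others, new_val) = gcd(5, 66) = 1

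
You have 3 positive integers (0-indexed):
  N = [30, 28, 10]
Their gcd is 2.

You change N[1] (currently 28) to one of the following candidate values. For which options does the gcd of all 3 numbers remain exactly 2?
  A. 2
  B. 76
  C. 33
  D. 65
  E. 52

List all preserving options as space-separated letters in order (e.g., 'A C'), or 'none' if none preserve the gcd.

Old gcd = 2; gcd of others (without N[1]) = 10
New gcd for candidate v: gcd(10, v). Preserves old gcd iff gcd(10, v) = 2.
  Option A: v=2, gcd(10,2)=2 -> preserves
  Option B: v=76, gcd(10,76)=2 -> preserves
  Option C: v=33, gcd(10,33)=1 -> changes
  Option D: v=65, gcd(10,65)=5 -> changes
  Option E: v=52, gcd(10,52)=2 -> preserves

Answer: A B E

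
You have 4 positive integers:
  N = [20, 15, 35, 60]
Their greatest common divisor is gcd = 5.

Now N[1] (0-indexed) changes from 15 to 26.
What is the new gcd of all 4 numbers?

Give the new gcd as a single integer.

Numbers: [20, 15, 35, 60], gcd = 5
Change: index 1, 15 -> 26
gcd of the OTHER numbers (without index 1): gcd([20, 35, 60]) = 5
New gcd = gcd(g_others, new_val) = gcd(5, 26) = 1

Answer: 1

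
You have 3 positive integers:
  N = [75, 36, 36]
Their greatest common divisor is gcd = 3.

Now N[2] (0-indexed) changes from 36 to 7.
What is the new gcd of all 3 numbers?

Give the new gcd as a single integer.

Numbers: [75, 36, 36], gcd = 3
Change: index 2, 36 -> 7
gcd of the OTHER numbers (without index 2): gcd([75, 36]) = 3
New gcd = gcd(g_others, new_val) = gcd(3, 7) = 1

Answer: 1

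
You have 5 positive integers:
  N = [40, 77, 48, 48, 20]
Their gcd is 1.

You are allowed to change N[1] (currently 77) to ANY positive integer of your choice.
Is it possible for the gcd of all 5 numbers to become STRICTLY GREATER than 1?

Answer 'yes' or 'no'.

Answer: yes

Derivation:
Current gcd = 1
gcd of all OTHER numbers (without N[1]=77): gcd([40, 48, 48, 20]) = 4
The new gcd after any change is gcd(4, new_value).
This can be at most 4.
Since 4 > old gcd 1, the gcd CAN increase (e.g., set N[1] = 4).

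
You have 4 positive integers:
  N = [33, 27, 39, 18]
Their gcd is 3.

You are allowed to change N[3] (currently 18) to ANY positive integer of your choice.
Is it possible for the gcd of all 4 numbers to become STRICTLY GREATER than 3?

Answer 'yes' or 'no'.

Answer: no

Derivation:
Current gcd = 3
gcd of all OTHER numbers (without N[3]=18): gcd([33, 27, 39]) = 3
The new gcd after any change is gcd(3, new_value).
This can be at most 3.
Since 3 = old gcd 3, the gcd can only stay the same or decrease.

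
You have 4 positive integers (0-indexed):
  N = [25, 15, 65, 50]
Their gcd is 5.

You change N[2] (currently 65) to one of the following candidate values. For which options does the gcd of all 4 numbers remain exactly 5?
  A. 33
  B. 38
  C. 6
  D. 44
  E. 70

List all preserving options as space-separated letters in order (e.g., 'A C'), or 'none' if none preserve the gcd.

Old gcd = 5; gcd of others (without N[2]) = 5
New gcd for candidate v: gcd(5, v). Preserves old gcd iff gcd(5, v) = 5.
  Option A: v=33, gcd(5,33)=1 -> changes
  Option B: v=38, gcd(5,38)=1 -> changes
  Option C: v=6, gcd(5,6)=1 -> changes
  Option D: v=44, gcd(5,44)=1 -> changes
  Option E: v=70, gcd(5,70)=5 -> preserves

Answer: E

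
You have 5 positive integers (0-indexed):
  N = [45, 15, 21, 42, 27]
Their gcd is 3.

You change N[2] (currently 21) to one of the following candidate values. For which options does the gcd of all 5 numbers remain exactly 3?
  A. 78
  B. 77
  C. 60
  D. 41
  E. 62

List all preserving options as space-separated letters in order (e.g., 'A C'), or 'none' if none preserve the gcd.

Old gcd = 3; gcd of others (without N[2]) = 3
New gcd for candidate v: gcd(3, v). Preserves old gcd iff gcd(3, v) = 3.
  Option A: v=78, gcd(3,78)=3 -> preserves
  Option B: v=77, gcd(3,77)=1 -> changes
  Option C: v=60, gcd(3,60)=3 -> preserves
  Option D: v=41, gcd(3,41)=1 -> changes
  Option E: v=62, gcd(3,62)=1 -> changes

Answer: A C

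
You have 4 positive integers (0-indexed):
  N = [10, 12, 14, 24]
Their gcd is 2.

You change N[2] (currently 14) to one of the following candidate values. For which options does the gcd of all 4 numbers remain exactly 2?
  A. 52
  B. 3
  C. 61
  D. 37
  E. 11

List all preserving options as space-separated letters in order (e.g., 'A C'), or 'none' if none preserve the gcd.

Old gcd = 2; gcd of others (without N[2]) = 2
New gcd for candidate v: gcd(2, v). Preserves old gcd iff gcd(2, v) = 2.
  Option A: v=52, gcd(2,52)=2 -> preserves
  Option B: v=3, gcd(2,3)=1 -> changes
  Option C: v=61, gcd(2,61)=1 -> changes
  Option D: v=37, gcd(2,37)=1 -> changes
  Option E: v=11, gcd(2,11)=1 -> changes

Answer: A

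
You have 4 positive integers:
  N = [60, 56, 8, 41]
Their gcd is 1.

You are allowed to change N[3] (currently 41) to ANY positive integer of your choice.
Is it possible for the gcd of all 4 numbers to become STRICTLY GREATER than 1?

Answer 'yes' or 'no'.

Answer: yes

Derivation:
Current gcd = 1
gcd of all OTHER numbers (without N[3]=41): gcd([60, 56, 8]) = 4
The new gcd after any change is gcd(4, new_value).
This can be at most 4.
Since 4 > old gcd 1, the gcd CAN increase (e.g., set N[3] = 4).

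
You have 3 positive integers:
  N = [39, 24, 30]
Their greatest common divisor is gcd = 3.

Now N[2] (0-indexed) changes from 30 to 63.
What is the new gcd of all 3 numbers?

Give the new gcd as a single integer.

Numbers: [39, 24, 30], gcd = 3
Change: index 2, 30 -> 63
gcd of the OTHER numbers (without index 2): gcd([39, 24]) = 3
New gcd = gcd(g_others, new_val) = gcd(3, 63) = 3

Answer: 3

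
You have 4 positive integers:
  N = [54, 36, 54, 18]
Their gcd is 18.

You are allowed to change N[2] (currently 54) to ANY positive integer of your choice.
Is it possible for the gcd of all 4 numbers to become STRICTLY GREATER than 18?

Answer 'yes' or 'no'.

Current gcd = 18
gcd of all OTHER numbers (without N[2]=54): gcd([54, 36, 18]) = 18
The new gcd after any change is gcd(18, new_value).
This can be at most 18.
Since 18 = old gcd 18, the gcd can only stay the same or decrease.

Answer: no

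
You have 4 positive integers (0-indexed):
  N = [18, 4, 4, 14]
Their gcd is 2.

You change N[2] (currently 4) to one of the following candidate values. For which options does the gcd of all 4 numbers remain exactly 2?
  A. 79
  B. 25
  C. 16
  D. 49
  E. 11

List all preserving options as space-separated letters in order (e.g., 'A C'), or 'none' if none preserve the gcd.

Answer: C

Derivation:
Old gcd = 2; gcd of others (without N[2]) = 2
New gcd for candidate v: gcd(2, v). Preserves old gcd iff gcd(2, v) = 2.
  Option A: v=79, gcd(2,79)=1 -> changes
  Option B: v=25, gcd(2,25)=1 -> changes
  Option C: v=16, gcd(2,16)=2 -> preserves
  Option D: v=49, gcd(2,49)=1 -> changes
  Option E: v=11, gcd(2,11)=1 -> changes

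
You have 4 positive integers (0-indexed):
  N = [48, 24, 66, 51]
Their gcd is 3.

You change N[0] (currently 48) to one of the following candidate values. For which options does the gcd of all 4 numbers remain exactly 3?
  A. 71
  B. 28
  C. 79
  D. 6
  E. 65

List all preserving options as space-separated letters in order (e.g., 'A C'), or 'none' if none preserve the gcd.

Old gcd = 3; gcd of others (without N[0]) = 3
New gcd for candidate v: gcd(3, v). Preserves old gcd iff gcd(3, v) = 3.
  Option A: v=71, gcd(3,71)=1 -> changes
  Option B: v=28, gcd(3,28)=1 -> changes
  Option C: v=79, gcd(3,79)=1 -> changes
  Option D: v=6, gcd(3,6)=3 -> preserves
  Option E: v=65, gcd(3,65)=1 -> changes

Answer: D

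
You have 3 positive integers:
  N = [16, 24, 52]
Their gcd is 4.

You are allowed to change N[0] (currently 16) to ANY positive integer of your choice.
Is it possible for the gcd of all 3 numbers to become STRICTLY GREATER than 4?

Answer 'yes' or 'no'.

Answer: no

Derivation:
Current gcd = 4
gcd of all OTHER numbers (without N[0]=16): gcd([24, 52]) = 4
The new gcd after any change is gcd(4, new_value).
This can be at most 4.
Since 4 = old gcd 4, the gcd can only stay the same or decrease.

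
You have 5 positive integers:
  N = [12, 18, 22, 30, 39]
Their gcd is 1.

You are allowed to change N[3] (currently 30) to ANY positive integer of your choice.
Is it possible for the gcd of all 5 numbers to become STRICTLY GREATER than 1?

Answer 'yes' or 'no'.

Current gcd = 1
gcd of all OTHER numbers (without N[3]=30): gcd([12, 18, 22, 39]) = 1
The new gcd after any change is gcd(1, new_value).
This can be at most 1.
Since 1 = old gcd 1, the gcd can only stay the same or decrease.

Answer: no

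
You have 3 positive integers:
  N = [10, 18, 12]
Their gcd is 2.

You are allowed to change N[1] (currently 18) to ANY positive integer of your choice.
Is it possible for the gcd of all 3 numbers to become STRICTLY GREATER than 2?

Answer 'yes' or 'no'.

Answer: no

Derivation:
Current gcd = 2
gcd of all OTHER numbers (without N[1]=18): gcd([10, 12]) = 2
The new gcd after any change is gcd(2, new_value).
This can be at most 2.
Since 2 = old gcd 2, the gcd can only stay the same or decrease.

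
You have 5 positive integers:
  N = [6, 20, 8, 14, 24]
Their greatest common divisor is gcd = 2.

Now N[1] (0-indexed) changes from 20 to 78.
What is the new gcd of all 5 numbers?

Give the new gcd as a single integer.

Numbers: [6, 20, 8, 14, 24], gcd = 2
Change: index 1, 20 -> 78
gcd of the OTHER numbers (without index 1): gcd([6, 8, 14, 24]) = 2
New gcd = gcd(g_others, new_val) = gcd(2, 78) = 2

Answer: 2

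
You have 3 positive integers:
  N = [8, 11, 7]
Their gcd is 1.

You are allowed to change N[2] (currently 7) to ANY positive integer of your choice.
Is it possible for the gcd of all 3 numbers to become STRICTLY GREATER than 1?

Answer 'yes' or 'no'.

Answer: no

Derivation:
Current gcd = 1
gcd of all OTHER numbers (without N[2]=7): gcd([8, 11]) = 1
The new gcd after any change is gcd(1, new_value).
This can be at most 1.
Since 1 = old gcd 1, the gcd can only stay the same or decrease.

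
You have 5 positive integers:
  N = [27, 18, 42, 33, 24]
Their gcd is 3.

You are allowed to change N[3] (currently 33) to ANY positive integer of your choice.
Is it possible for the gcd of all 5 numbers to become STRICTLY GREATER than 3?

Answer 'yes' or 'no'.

Current gcd = 3
gcd of all OTHER numbers (without N[3]=33): gcd([27, 18, 42, 24]) = 3
The new gcd after any change is gcd(3, new_value).
This can be at most 3.
Since 3 = old gcd 3, the gcd can only stay the same or decrease.

Answer: no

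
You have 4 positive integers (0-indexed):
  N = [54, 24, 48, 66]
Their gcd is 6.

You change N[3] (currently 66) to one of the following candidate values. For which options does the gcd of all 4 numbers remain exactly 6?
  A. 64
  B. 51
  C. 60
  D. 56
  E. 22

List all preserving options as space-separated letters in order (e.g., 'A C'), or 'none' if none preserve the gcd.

Old gcd = 6; gcd of others (without N[3]) = 6
New gcd for candidate v: gcd(6, v). Preserves old gcd iff gcd(6, v) = 6.
  Option A: v=64, gcd(6,64)=2 -> changes
  Option B: v=51, gcd(6,51)=3 -> changes
  Option C: v=60, gcd(6,60)=6 -> preserves
  Option D: v=56, gcd(6,56)=2 -> changes
  Option E: v=22, gcd(6,22)=2 -> changes

Answer: C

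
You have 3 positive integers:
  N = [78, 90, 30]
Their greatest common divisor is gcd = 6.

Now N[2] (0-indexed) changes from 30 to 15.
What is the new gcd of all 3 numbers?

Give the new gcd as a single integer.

Numbers: [78, 90, 30], gcd = 6
Change: index 2, 30 -> 15
gcd of the OTHER numbers (without index 2): gcd([78, 90]) = 6
New gcd = gcd(g_others, new_val) = gcd(6, 15) = 3

Answer: 3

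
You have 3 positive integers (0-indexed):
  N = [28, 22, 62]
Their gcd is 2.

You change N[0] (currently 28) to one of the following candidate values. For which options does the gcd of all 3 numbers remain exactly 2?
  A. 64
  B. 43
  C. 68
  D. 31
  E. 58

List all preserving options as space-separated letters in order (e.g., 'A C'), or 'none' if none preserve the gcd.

Answer: A C E

Derivation:
Old gcd = 2; gcd of others (without N[0]) = 2
New gcd for candidate v: gcd(2, v). Preserves old gcd iff gcd(2, v) = 2.
  Option A: v=64, gcd(2,64)=2 -> preserves
  Option B: v=43, gcd(2,43)=1 -> changes
  Option C: v=68, gcd(2,68)=2 -> preserves
  Option D: v=31, gcd(2,31)=1 -> changes
  Option E: v=58, gcd(2,58)=2 -> preserves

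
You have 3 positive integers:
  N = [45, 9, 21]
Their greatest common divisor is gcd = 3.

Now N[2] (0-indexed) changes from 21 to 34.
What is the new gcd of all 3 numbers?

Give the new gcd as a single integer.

Answer: 1

Derivation:
Numbers: [45, 9, 21], gcd = 3
Change: index 2, 21 -> 34
gcd of the OTHER numbers (without index 2): gcd([45, 9]) = 9
New gcd = gcd(g_others, new_val) = gcd(9, 34) = 1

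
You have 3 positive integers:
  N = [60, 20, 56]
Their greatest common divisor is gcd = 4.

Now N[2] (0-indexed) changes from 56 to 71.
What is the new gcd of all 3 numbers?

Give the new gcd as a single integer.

Numbers: [60, 20, 56], gcd = 4
Change: index 2, 56 -> 71
gcd of the OTHER numbers (without index 2): gcd([60, 20]) = 20
New gcd = gcd(g_others, new_val) = gcd(20, 71) = 1

Answer: 1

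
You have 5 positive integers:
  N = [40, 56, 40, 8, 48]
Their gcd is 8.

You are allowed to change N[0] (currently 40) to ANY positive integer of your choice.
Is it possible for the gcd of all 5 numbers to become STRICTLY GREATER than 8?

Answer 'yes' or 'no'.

Answer: no

Derivation:
Current gcd = 8
gcd of all OTHER numbers (without N[0]=40): gcd([56, 40, 8, 48]) = 8
The new gcd after any change is gcd(8, new_value).
This can be at most 8.
Since 8 = old gcd 8, the gcd can only stay the same or decrease.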